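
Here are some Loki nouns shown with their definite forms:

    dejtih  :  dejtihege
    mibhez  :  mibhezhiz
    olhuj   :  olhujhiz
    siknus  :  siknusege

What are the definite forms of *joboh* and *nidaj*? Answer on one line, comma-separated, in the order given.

jobohege, nidajhiz

The alternation tracks the final consonant of the stem — -ege when the stem ends in a voiceless consonant (*dejtih*, *siknus*); -hiz when the stem ends in a voiced consonant (*mibhez*, *olhuj*).
Since the final consonant of *joboh* is /h/ (voiceless), it takes -ege, giving *jobohege*.
The final consonant of *nidaj* is /j/, which is voiced, so the suffix is -hiz, giving *nidajhiz*.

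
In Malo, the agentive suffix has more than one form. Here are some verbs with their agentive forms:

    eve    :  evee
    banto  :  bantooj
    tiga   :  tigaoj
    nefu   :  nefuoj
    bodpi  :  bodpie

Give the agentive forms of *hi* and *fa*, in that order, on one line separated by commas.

hie, faoj

The alternation tracks the last vowel of the stem — -e when the last vowel of the stem is a front vowel (*eve*, *bodpi*); -oj when the last vowel of the stem is a back vowel (*banto*, *tiga*, *nefu*).
*hi* — last vowel /i/ (a front vowel) → -e → *hie*.
*fa*: last vowel = /a/, a back vowel → -oj → *faoj*.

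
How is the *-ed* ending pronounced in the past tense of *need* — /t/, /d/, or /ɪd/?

/ɪd/

The stem *need* ends in /t/ or /d/.
The -ed suffix is realized as /ɪd/ after /t, d/; as /t/ after other voiceless consonants; and as /d/ after other voiced sounds.
So -ed on *need* is pronounced /ɪd/.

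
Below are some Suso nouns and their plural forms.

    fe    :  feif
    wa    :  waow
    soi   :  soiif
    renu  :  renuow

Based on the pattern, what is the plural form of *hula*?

The suffix is conditioned by the last vowel: -if when the last vowel of the stem is a front vowel (*fe*, *soi*); -ow when the last vowel of the stem is a back vowel (*wa*, *renu*).
*hula*: last vowel = /a/, a back vowel → -ow → *hulaow*.

hulaow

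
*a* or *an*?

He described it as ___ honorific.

The indefinite article is chosen by the initial *sound* of the following word, not its spelling.
*honorific* begins with the sound /ɒ/ (silent h) — a vowel sound.
So the article is *an*: He described it as an honorific.

an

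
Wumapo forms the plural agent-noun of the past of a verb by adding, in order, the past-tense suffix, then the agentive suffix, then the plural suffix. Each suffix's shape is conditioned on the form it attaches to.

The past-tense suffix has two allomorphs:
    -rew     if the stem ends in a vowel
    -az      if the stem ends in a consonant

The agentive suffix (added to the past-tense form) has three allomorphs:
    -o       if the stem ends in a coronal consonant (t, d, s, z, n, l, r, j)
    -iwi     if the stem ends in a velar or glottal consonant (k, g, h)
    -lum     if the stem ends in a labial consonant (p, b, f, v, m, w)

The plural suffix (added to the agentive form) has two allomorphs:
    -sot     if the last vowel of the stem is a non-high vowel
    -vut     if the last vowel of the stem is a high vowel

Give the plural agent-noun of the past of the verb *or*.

orazosot

Since the final sound of *or* is /r/ (a consonant), it takes -az, giving *oraz*.
The past-tense form *oraz* — final consonant /z/ (coronal) → -o → *orazo*.
Since the last vowel of the agentive form *orazo* is /o/ (a non-high vowel), it takes -sot, giving *orazosot*.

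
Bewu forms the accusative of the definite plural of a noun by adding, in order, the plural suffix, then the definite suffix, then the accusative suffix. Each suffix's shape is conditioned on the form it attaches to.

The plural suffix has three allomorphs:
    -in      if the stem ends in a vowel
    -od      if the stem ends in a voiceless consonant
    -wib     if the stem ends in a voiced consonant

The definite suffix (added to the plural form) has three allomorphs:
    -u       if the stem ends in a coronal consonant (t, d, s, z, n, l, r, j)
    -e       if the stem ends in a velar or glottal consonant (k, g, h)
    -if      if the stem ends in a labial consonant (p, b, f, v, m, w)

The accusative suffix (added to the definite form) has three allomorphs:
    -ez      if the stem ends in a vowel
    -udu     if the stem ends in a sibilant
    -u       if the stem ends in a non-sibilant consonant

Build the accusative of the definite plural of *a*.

ainuez

The final sound of *a* is /a/, which is a vowel, so the plural suffix is -in, giving *ain*.
The plural form *ain* — final consonant /n/ (coronal) → -u → *ainu*.
The definite form *ainu* — final sound /u/ (a vowel) → -ez → *ainuez*.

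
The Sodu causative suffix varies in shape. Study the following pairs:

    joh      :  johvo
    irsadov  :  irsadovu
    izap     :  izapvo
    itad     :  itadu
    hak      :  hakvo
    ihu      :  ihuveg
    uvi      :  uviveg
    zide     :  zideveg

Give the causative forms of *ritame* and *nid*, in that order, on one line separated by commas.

The alternation tracks the final sound of the stem — -vo when the stem ends in a voiceless consonant (*joh*, *izap*, *hak*); -u when the stem ends in a voiced consonant (*irsadov*, *itad*); -veg when the stem ends in a vowel (*ihu*, *uvi*, *zide*).
*ritame*: final sound = /e/, a vowel → -veg → *ritameveg*.
*nid* — final sound /d/ (a voiced consonant) → -u → *nidu*.

ritameveg, nidu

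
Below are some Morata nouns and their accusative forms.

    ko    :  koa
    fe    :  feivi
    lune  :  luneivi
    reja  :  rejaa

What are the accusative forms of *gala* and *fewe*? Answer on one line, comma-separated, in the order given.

galaa, feweivi

The alternation tracks the last vowel of the stem — -ivi when the last vowel of the stem is a front vowel (*fe*, *lune*); -a when the last vowel of the stem is a back vowel (*ko*, *reja*).
The last vowel of *gala* is /a/, which is a back vowel, so the suffix is -a, giving *galaa*.
*fewe*: last vowel = /e/, a front vowel → -ivi → *feweivi*.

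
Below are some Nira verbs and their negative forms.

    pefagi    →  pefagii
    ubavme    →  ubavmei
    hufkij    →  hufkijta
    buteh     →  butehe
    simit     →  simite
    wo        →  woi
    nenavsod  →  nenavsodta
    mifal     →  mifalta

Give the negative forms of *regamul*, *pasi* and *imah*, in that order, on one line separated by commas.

Looking at the final sound of each stem: -e when the stem ends in a voiceless consonant (*buteh*, *simit*); -ta when the stem ends in a voiced consonant (*hufkij*, *nenavsod*, *mifal*); -i when the stem ends in a vowel (*pefagi*, *ubavme*, *wo*).
The final sound of *regamul* is /l/, which is a voiced consonant, so the suffix is -ta, giving *regamulta*.
The final sound of *pasi* is /i/, which is a vowel, so the suffix is -i, giving *pasii*.
Since the final sound of *imah* is /h/ (a voiceless consonant), it takes -e, giving *imahe*.

regamulta, pasii, imahe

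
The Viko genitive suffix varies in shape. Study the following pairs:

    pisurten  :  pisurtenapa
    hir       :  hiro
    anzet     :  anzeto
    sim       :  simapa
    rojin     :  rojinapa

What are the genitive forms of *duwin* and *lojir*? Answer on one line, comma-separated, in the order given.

duwinapa, lojiro

The suffix is conditioned by the final consonant: -apa when the stem ends in a nasal (*pisurten*, *sim*, *rojin*); -o when the stem ends in a non-nasal consonant (*hir*, *anzet*).
The final consonant of *duwin* is /n/, which is a nasal, so the suffix is -apa, giving *duwinapa*.
*lojir*: final consonant = /r/, non-nasal → -o → *lojiro*.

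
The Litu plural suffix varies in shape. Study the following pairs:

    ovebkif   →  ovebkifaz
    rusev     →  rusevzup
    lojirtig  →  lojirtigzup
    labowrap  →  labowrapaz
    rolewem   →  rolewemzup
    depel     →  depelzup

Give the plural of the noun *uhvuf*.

The suffix is conditioned by the final consonant: -az when the stem ends in a voiceless consonant (*ovebkif*, *labowrap*); -zup when the stem ends in a voiced consonant (*rusev*, *lojirtig*, *rolewem*, *depel*).
Since the final consonant of *uhvuf* is /f/ (voiceless), it takes -az, giving *uhvufaz*.

uhvufaz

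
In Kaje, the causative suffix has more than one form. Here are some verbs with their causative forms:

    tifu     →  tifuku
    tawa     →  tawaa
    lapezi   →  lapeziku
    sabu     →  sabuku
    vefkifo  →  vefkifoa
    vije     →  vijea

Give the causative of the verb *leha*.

lehaa

The pattern is height harmony: -ku when the last vowel of the stem is a high vowel (*tifu*, *lapezi*, *sabu*); -a when the last vowel of the stem is a non-high vowel (*tawa*, *vefkifo*, *vije*).
Since the last vowel of *leha* is /a/ (a non-high vowel), it takes -a, giving *lehaa*.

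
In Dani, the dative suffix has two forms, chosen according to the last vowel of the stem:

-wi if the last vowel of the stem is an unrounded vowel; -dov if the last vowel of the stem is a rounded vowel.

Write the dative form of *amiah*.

*amiah* — last vowel /a/ (an unrounded vowel) → -wi → *amiahwi*.

amiahwi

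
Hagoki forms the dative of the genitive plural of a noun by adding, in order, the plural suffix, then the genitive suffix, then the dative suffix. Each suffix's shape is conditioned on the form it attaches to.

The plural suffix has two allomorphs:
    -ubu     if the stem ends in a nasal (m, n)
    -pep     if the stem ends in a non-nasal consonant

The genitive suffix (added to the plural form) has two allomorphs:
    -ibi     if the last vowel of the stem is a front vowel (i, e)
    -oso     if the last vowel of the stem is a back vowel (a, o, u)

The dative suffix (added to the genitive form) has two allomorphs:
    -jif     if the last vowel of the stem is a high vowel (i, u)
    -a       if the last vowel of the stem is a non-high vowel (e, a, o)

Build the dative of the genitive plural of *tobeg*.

*tobeg*: final consonant = /g/, non-nasal → -pep → *tobegpep*.
The plural form *tobegpep* — last vowel /e/ (a front vowel) → -ibi → *tobegpepibi*.
Since the last vowel of the genitive form *tobegpepibi* is /i/ (a high vowel), it takes -jif, giving *tobegpepibijif*.

tobegpepibijif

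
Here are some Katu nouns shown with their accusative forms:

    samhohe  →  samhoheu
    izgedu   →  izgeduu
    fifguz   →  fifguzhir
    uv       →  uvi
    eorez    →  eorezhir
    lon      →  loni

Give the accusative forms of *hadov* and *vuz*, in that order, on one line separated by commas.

hadovi, vuzhir

The pattern is sibilance of the final sound: -hir when the stem ends in a sibilant (*fifguz*, *eorez*); -i when the stem ends in a non-sibilant consonant (*uv*, *lon*); -u when the stem ends in a vowel (*samhohe*, *izgedu*).
The final sound of *hadov* is /v/, which is a non-sibilant consonant, so the suffix is -i, giving *hadovi*.
The final sound of *vuz* is /z/, which is a sibilant, so the suffix is -hir, giving *vuzhir*.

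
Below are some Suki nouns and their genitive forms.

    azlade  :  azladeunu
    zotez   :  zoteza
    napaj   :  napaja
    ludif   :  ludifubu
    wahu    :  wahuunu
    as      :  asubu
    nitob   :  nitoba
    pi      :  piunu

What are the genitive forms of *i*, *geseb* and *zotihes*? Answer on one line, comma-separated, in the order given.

The alternation tracks the final sound of the stem — -ubu when the stem ends in a voiceless consonant (*ludif*, *as*); -a when the stem ends in a voiced consonant (*zotez*, *napaj*, *nitob*); -unu when the stem ends in a vowel (*azlade*, *wahu*, *pi*).
*i*: final sound = /i/, a vowel → -unu → *iunu*.
Since the final sound of *geseb* is /b/ (a voiced consonant), it takes -a, giving *geseba*.
Since the final sound of *zotihes* is /s/ (a voiceless consonant), it takes -ubu, giving *zotihesubu*.

iunu, geseba, zotihesubu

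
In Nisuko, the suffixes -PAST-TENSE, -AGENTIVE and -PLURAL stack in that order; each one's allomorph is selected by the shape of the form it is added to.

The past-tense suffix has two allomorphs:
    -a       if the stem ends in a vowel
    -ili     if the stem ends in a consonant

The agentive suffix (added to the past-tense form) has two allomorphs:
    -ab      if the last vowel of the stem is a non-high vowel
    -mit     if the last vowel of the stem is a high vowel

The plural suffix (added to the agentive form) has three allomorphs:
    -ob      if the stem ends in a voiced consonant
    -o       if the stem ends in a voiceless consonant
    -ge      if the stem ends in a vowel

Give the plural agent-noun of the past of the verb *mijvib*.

*mijvib* — final sound /b/ (a consonant) → -ili → *mijvibili*.
Since the last vowel of the past-tense form *mijvibili* is /i/ (a high vowel), it takes -mit, giving *mijvibilimit*.
The final sound of the agentive form *mijvibilimit* is /t/, which is a voiceless consonant, so the plural suffix is -o, giving *mijvibilimito*.

mijvibilimito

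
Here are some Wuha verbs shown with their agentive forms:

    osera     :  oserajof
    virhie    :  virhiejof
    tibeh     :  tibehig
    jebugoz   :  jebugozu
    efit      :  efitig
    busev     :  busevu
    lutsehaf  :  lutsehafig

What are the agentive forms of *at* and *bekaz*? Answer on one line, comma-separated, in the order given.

The pattern is voicing of the final sound: -ig when the stem ends in a voiceless consonant (*tibeh*, *efit*, *lutsehaf*); -u when the stem ends in a voiced consonant (*jebugoz*, *busev*); -jof when the stem ends in a vowel (*osera*, *virhie*).
*at*: final sound = /t/, a voiceless consonant → -ig → *atig*.
Since the final sound of *bekaz* is /z/ (a voiced consonant), it takes -u, giving *bekazu*.

atig, bekazu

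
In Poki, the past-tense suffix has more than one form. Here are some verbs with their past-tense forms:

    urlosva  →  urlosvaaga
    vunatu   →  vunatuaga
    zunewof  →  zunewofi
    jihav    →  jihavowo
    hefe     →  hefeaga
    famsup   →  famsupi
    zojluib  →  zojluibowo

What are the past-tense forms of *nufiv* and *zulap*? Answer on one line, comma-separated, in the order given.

The alternation tracks the final sound of the stem — -i when the stem ends in a voiceless consonant (*zunewof*, *famsup*); -owo when the stem ends in a voiced consonant (*jihav*, *zojluib*); -aga when the stem ends in a vowel (*urlosva*, *vunatu*, *hefe*).
*nufiv*: final sound = /v/, a voiced consonant → -owo → *nufivowo*.
*zulap*: final sound = /p/, a voiceless consonant → -i → *zulapi*.

nufivowo, zulapi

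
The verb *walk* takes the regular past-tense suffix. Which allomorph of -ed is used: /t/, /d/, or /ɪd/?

/t/

The stem *walk* ends in a voiceless consonant other than /t/.
The -ed suffix is realized as /ɪd/ after /t, d/; as /t/ after other voiceless consonants; and as /d/ after other voiced sounds.
So -ed on *walk* is pronounced /t/.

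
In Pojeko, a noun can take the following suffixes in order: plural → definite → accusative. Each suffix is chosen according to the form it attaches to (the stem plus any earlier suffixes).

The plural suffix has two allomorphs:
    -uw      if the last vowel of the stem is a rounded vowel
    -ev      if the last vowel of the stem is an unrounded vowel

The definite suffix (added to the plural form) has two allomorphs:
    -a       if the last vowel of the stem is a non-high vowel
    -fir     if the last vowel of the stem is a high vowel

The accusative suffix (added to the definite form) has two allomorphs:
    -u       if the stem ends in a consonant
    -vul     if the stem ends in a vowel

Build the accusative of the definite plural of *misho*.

mishouwfiru

*misho*: last vowel = /o/, a rounded vowel → -uw → *mishouw*.
The last vowel of the plural form *mishouw* is /u/, which is a high vowel, so the definite suffix is -fir, giving *mishouwfir*.
Since the final sound of the definite form *mishouwfir* is /r/ (a consonant), it takes -u, giving *mishouwfiru*.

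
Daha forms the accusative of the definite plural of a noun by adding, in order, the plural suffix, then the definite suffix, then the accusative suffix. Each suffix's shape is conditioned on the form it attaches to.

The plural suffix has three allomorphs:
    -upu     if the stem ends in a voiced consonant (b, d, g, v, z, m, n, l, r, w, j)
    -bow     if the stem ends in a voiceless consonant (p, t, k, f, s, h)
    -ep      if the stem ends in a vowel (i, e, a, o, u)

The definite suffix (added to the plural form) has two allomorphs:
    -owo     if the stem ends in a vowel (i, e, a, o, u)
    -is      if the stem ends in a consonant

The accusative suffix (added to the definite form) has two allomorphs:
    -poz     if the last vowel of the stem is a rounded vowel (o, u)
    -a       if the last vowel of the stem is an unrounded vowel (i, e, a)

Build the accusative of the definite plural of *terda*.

terdaepisa

The final sound of *terda* is /a/, which is a vowel, so the plural suffix is -ep, giving *terdaep*.
The final sound of the plural form *terdaep* is /p/, which is a consonant, so the definite suffix is -is, giving *terdaepis*.
The last vowel of the definite form *terdaepis* is /i/, which is an unrounded vowel, so the accusative suffix is -a, giving *terdaepisa*.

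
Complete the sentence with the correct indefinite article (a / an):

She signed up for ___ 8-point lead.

an

The indefinite article is chosen by the initial *sound* of the following word, not its spelling.
The number *8* is spoken "eight", beginning with /eɪt/ — a vowel sound.
So the article is *an*: She signed up for an 8-point lead.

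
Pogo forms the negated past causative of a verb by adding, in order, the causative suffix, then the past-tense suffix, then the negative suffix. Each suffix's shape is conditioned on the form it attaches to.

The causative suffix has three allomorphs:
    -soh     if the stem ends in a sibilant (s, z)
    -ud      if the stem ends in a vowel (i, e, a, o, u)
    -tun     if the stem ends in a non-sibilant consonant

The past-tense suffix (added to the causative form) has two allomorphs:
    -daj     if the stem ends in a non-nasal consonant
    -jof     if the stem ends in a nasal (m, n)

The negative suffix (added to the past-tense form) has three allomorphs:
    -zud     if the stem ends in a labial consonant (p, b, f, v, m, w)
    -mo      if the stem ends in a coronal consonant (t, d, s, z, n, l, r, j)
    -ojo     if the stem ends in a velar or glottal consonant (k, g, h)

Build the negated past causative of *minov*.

minovtunjofzud

*minov* — final sound /v/ (a non-sibilant consonant) → -tun → *minovtun*.
The causative form *minovtun* — final consonant /n/ (a nasal) → -jof → *minovtunjof*.
The final consonant of the past-tense form *minovtunjof* is /f/, which is labial, so the negative suffix is -zud, giving *minovtunjofzud*.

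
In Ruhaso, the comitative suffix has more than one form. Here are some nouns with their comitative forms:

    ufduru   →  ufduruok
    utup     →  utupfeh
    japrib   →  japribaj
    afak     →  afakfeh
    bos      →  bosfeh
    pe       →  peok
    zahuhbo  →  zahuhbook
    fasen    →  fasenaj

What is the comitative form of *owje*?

The alternation tracks the final sound of the stem — -feh when the stem ends in a voiceless consonant (*utup*, *afak*, *bos*); -aj when the stem ends in a voiced consonant (*japrib*, *fasen*); -ok when the stem ends in a vowel (*ufduru*, *pe*, *zahuhbo*).
*owje*: final sound = /e/, a vowel → -ok → *owjeok*.

owjeok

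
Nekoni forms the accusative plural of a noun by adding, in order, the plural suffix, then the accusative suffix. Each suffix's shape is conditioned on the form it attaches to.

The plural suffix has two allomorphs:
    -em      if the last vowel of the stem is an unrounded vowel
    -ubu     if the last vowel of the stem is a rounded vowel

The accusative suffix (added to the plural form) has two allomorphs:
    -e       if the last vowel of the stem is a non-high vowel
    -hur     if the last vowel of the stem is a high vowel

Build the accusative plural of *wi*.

Since the last vowel of *wi* is /i/ (an unrounded vowel), it takes -em, giving *wiem*.
The last vowel of the plural form *wiem* is /e/, which is a non-high vowel, so the accusative suffix is -e, giving *wieme*.

wieme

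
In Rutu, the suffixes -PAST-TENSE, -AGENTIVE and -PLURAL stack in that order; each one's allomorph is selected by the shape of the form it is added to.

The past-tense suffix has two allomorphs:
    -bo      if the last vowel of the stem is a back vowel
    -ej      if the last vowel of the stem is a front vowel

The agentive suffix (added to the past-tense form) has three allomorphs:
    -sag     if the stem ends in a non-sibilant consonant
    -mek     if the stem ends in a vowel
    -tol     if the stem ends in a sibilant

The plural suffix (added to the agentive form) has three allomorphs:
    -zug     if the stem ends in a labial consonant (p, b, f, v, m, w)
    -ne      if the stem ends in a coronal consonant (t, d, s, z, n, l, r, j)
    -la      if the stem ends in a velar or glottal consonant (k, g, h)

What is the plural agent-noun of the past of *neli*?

neliejsagla

The last vowel of *neli* is /i/, which is a front vowel, so the past-tense suffix is -ej, giving *neliej*.
The past-tense form *neliej*: final sound = /j/, a non-sibilant consonant → -sag → *neliejsag*.
The agentive form *neliejsag* — final consonant /g/ (velar/glottal) → -la → *neliejsagla*.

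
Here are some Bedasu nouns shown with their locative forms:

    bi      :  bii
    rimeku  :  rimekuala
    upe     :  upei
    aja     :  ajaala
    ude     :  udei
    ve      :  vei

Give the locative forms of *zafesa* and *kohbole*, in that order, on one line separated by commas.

zafesaala, kohbolei

Looking at the last vowel of each stem: -i when the last vowel of the stem is a front vowel (*bi*, *upe*, *ude*, *ve*); -ala when the last vowel of the stem is a back vowel (*rimeku*, *aja*).
*zafesa*: last vowel = /a/, a back vowel → -ala → *zafesaala*.
Since the last vowel of *kohbole* is /e/ (a front vowel), it takes -i, giving *kohbolei*.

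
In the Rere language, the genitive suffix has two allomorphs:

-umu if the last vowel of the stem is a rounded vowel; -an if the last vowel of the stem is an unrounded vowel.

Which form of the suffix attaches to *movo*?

Since the last vowel of *movo* is /o/ (a rounded vowel), it takes -umu.

-umu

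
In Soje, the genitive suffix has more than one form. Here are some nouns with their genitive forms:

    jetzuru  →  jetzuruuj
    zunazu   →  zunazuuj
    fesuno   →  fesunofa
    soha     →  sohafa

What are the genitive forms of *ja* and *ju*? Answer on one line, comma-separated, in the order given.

The suffix is conditioned by the last vowel: -uj when the last vowel of the stem is a high vowel (*jetzuru*, *zunazu*); -fa when the last vowel of the stem is a non-high vowel (*fesuno*, *soha*).
The last vowel of *ja* is /a/, which is a non-high vowel, so the suffix is -fa, giving *jafa*.
*ju* — last vowel /u/ (a high vowel) → -uj → *juuj*.

jafa, juuj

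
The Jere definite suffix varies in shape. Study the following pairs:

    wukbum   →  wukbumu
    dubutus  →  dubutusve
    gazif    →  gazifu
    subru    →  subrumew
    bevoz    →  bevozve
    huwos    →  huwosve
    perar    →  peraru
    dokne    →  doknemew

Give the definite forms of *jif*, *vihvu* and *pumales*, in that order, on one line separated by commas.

jifu, vihvumew, pumalesve

The suffix is conditioned by the final sound: -ve when the stem ends in a sibilant (*dubutus*, *bevoz*, *huwos*); -u when the stem ends in a non-sibilant consonant (*wukbum*, *gazif*, *perar*); -mew when the stem ends in a vowel (*subru*, *dokne*).
Since the final sound of *jif* is /f/ (a non-sibilant consonant), it takes -u, giving *jifu*.
*vihvu* — final sound /u/ (a vowel) → -mew → *vihvumew*.
The final sound of *pumales* is /s/, which is a sibilant, so the suffix is -ve, giving *pumalesve*.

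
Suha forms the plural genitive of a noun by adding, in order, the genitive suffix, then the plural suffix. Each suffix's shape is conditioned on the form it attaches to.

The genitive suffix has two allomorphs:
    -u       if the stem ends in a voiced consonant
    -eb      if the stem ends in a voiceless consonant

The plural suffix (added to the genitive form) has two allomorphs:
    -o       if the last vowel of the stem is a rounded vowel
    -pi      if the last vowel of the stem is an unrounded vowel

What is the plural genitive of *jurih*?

*jurih*: final consonant = /h/, voiceless → -eb → *juriheb*.
The genitive form *juriheb* — last vowel /e/ (an unrounded vowel) → -pi → *jurihebpi*.

jurihebpi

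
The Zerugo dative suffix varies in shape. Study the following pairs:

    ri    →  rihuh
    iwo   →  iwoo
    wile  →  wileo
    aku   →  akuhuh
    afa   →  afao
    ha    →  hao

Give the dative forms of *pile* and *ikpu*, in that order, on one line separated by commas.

pileo, ikpuhuh

Looking at the last vowel of each stem: -huh when the last vowel of the stem is a high vowel (*ri*, *aku*); -o when the last vowel of the stem is a non-high vowel (*iwo*, *wile*, *afa*, *ha*).
Since the last vowel of *pile* is /e/ (a non-high vowel), it takes -o, giving *pileo*.
The last vowel of *ikpu* is /u/, which is a high vowel, so the suffix is -huh, giving *ikpuhuh*.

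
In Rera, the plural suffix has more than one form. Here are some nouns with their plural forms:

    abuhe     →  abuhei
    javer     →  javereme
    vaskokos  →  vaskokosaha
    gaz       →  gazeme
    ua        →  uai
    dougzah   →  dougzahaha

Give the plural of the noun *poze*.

pozei

The suffix is conditioned by the final sound: -aha when the stem ends in a voiceless consonant (*vaskokos*, *dougzah*); -eme when the stem ends in a voiced consonant (*javer*, *gaz*); -i when the stem ends in a vowel (*abuhe*, *ua*).
Since the final sound of *poze* is /e/ (a vowel), it takes -i, giving *pozei*.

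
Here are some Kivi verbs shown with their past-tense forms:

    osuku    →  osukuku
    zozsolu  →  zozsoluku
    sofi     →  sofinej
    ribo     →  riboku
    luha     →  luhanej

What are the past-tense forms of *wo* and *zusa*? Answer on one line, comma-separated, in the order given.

The suffix is conditioned by the last vowel: -ku when the last vowel of the stem is a rounded vowel (*osuku*, *zozsolu*, *ribo*); -nej when the last vowel of the stem is an unrounded vowel (*sofi*, *luha*).
*wo* — last vowel /o/ (a rounded vowel) → -ku → *woku*.
*zusa*: last vowel = /a/, an unrounded vowel → -nej → *zusanej*.

woku, zusanej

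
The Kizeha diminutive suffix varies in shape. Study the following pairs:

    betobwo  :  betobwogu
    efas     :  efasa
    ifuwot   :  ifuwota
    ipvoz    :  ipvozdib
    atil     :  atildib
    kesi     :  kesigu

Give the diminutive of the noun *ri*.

rigu

The pattern is voicing of the final sound: -a when the stem ends in a voiceless consonant (*efas*, *ifuwot*); -dib when the stem ends in a voiced consonant (*ipvoz*, *atil*); -gu when the stem ends in a vowel (*betobwo*, *kesi*).
Since the final sound of *ri* is /i/ (a vowel), it takes -gu, giving *rigu*.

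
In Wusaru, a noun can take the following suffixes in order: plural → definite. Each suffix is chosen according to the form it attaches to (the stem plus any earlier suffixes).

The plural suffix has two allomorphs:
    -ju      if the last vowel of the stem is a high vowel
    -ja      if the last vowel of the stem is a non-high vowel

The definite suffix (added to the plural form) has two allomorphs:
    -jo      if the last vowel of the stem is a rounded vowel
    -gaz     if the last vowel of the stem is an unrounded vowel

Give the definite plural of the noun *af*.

*af*: last vowel = /a/, a non-high vowel → -ja → *afja*.
The plural form *afja* — last vowel /a/ (an unrounded vowel) → -gaz → *afjagaz*.

afjagaz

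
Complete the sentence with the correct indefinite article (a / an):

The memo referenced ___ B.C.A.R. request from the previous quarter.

The indefinite article is chosen by the initial *sound* of the following word, not its spelling.
The initialism *B.C.A.R.* is read letter by letter; the first letter, B, is pronounced /biː/, which begins with a consonant sound.
So the article is *a*: The memo referenced a B.C.A.R. request from the previous quarter.

a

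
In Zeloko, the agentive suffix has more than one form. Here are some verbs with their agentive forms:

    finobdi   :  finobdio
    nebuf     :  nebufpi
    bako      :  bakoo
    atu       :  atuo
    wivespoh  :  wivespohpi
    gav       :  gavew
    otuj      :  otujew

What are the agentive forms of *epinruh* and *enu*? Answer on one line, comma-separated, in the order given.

The alternation tracks the final sound of the stem — -pi when the stem ends in a voiceless consonant (*nebuf*, *wivespoh*); -ew when the stem ends in a voiced consonant (*gav*, *otuj*); -o when the stem ends in a vowel (*finobdi*, *bako*, *atu*).
Since the final sound of *epinruh* is /h/ (a voiceless consonant), it takes -pi, giving *epinruhpi*.
Since the final sound of *enu* is /u/ (a vowel), it takes -o, giving *enuo*.

epinruhpi, enuo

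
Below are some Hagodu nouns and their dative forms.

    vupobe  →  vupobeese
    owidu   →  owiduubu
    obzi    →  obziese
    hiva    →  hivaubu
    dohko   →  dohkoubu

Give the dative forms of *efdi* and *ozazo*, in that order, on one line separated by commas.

Looking at the last vowel of each stem: -ese when the last vowel of the stem is a front vowel (*vupobe*, *obzi*); -ubu when the last vowel of the stem is a back vowel (*owidu*, *hiva*, *dohko*).
Since the last vowel of *efdi* is /i/ (a front vowel), it takes -ese, giving *efdiese*.
Since the last vowel of *ozazo* is /o/ (a back vowel), it takes -ubu, giving *ozazoubu*.

efdiese, ozazoubu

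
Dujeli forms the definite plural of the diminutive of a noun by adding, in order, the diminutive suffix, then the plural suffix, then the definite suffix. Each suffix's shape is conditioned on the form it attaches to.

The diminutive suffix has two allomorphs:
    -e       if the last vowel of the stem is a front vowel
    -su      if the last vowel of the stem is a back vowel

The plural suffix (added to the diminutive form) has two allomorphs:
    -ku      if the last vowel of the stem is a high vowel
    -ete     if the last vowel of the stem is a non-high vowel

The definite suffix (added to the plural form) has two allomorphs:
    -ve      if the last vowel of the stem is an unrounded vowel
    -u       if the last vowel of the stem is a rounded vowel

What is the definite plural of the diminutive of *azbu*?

*azbu*: last vowel = /u/, a back vowel → -su → *azbusu*.
The diminutive form *azbusu*: last vowel = /u/, a high vowel → -ku → *azbusuku*.
The plural form *azbusuku* — last vowel /u/ (a rounded vowel) → -u → *azbusukuu*.

azbusukuu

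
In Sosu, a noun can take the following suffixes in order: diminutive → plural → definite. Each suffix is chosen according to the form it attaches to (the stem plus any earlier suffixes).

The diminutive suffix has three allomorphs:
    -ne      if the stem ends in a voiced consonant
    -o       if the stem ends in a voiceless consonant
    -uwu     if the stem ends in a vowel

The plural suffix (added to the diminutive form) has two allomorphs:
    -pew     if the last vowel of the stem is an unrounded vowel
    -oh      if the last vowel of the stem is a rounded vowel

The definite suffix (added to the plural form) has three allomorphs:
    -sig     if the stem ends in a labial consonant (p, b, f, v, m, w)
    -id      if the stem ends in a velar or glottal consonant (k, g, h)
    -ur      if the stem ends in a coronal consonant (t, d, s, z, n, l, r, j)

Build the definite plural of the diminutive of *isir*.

*isir* — final sound /r/ (a voiced consonant) → -ne → *isirne*.
Since the last vowel of the diminutive form *isirne* is /e/ (an unrounded vowel), it takes -pew, giving *isirnepew*.
The final consonant of the plural form *isirnepew* is /w/, which is labial, so the definite suffix is -sig, giving *isirnepewsig*.

isirnepewsig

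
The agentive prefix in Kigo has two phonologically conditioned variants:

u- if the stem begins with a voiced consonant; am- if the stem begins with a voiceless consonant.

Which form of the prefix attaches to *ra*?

u-

*ra* — first consonant /r/ (voiced) → u-.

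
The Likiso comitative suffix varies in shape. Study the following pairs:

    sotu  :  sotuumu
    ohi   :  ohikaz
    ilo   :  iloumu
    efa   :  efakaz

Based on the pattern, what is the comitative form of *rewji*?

The pattern is rounding harmony: -umu when the last vowel of the stem is a rounded vowel (*sotu*, *ilo*); -kaz when the last vowel of the stem is an unrounded vowel (*ohi*, *efa*).
The last vowel of *rewji* is /i/, which is an unrounded vowel, so the suffix is -kaz, giving *rewjikaz*.

rewjikaz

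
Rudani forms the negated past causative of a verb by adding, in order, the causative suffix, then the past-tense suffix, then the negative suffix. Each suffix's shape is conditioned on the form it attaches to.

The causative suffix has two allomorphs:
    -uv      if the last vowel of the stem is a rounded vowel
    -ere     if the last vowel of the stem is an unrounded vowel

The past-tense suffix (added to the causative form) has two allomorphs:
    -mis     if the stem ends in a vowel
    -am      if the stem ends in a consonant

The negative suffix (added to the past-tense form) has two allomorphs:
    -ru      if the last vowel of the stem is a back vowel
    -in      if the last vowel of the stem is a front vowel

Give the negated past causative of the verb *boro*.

*boro*: last vowel = /o/, a rounded vowel → -uv → *borouv*.
Since the final sound of the causative form *borouv* is /v/ (a consonant), it takes -am, giving *borouvam*.
The past-tense form *borouvam* — last vowel /a/ (a back vowel) → -ru → *borouvamru*.

borouvamru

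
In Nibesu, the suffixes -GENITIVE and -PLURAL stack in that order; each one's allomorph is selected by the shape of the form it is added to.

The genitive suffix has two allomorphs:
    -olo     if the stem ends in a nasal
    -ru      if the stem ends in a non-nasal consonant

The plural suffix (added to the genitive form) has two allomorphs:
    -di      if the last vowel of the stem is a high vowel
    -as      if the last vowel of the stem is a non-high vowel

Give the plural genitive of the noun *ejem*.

ejemoloas

Since the final consonant of *ejem* is /m/ (a nasal), it takes -olo, giving *ejemolo*.
Since the last vowel of the genitive form *ejemolo* is /o/ (a non-high vowel), it takes -as, giving *ejemoloas*.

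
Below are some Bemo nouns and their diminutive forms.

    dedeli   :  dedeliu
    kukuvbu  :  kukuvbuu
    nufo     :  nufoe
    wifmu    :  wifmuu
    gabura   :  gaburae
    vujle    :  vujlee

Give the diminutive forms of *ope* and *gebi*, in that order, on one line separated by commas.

opee, gebiu

The pattern is height harmony: -u when the last vowel of the stem is a high vowel (*dedeli*, *kukuvbu*, *wifmu*); -e when the last vowel of the stem is a non-high vowel (*nufo*, *gabura*, *vujle*).
*ope* — last vowel /e/ (a non-high vowel) → -e → *opee*.
*gebi*: last vowel = /i/, a high vowel → -u → *gebiu*.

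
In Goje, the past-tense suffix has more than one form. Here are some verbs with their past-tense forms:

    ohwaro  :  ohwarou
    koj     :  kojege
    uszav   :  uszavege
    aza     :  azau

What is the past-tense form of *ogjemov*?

The suffix is conditioned by the final sound: -ege when the stem ends in a consonant (*koj*, *uszav*); -u when the stem ends in a vowel (*ohwaro*, *aza*).
*ogjemov*: final sound = /v/, a consonant → -ege → *ogjemovege*.

ogjemovege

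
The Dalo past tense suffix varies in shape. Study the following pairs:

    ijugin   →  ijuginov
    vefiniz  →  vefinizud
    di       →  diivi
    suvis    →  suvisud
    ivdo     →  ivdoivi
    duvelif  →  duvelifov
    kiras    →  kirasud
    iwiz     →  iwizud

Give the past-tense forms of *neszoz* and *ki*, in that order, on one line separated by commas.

neszozud, kiivi

The alternation tracks the final sound of the stem — -ud when the stem ends in a sibilant (*vefiniz*, *suvis*, *kiras*, *iwiz*); -ov when the stem ends in a non-sibilant consonant (*ijugin*, *duvelif*); -ivi when the stem ends in a vowel (*di*, *ivdo*).
*neszoz* — final sound /z/ (a sibilant) → -ud → *neszozud*.
*ki* — final sound /i/ (a vowel) → -ivi → *kiivi*.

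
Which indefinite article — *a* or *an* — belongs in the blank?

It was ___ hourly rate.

an

The indefinite article is chosen by the initial *sound* of the following word, not its spelling.
*hourly* begins with the sound /aʊ/ (silent h) — a vowel sound.
So the article is *an*: It was an hourly rate.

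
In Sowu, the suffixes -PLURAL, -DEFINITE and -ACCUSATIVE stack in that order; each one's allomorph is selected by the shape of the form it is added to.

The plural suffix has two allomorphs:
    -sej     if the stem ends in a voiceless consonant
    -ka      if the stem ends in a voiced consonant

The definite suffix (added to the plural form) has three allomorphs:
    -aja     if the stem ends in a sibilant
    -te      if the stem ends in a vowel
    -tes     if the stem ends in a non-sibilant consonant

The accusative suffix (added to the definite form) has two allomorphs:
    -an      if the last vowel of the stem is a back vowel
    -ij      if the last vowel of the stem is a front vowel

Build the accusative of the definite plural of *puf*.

Since the final consonant of *puf* is /f/ (voiceless), it takes -sej, giving *pufsej*.
Since the final sound of the plural form *pufsej* is /j/ (a non-sibilant consonant), it takes -tes, giving *pufsejtes*.
Since the last vowel of the definite form *pufsejtes* is /e/ (a front vowel), it takes -ij, giving *pufsejtesij*.

pufsejtesij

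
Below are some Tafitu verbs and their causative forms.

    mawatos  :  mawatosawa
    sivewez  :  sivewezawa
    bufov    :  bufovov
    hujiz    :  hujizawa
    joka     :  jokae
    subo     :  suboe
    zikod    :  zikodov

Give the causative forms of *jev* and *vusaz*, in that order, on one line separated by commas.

jevov, vusazawa

The alternation tracks the final sound of the stem — -awa when the stem ends in a sibilant (*mawatos*, *sivewez*, *hujiz*); -ov when the stem ends in a non-sibilant consonant (*bufov*, *zikod*); -e when the stem ends in a vowel (*joka*, *subo*).
Since the final sound of *jev* is /v/ (a non-sibilant consonant), it takes -ov, giving *jevov*.
The final sound of *vusaz* is /z/, which is a sibilant, so the suffix is -awa, giving *vusazawa*.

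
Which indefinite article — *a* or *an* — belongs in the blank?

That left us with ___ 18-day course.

an

The indefinite article is chosen by the initial *sound* of the following word, not its spelling.
The number *18* is spoken "eighteen", beginning with /ˌeɪˈtiːn/ — a vowel sound.
So the article is *an*: That left us with an 18-day course.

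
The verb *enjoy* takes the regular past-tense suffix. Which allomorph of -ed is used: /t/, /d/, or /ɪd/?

The stem *enjoy* ends in a voiced sound other than /d/.
The -ed suffix is realized as /ɪd/ after /t, d/; as /t/ after other voiceless consonants; and as /d/ after other voiced sounds.
So -ed on *enjoy* is pronounced /d/.

/d/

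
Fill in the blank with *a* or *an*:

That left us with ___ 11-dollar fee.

an

The indefinite article is chosen by the initial *sound* of the following word, not its spelling.
The number *11* is spoken "eleven", beginning with /ɪˈlɛvən/ — a vowel sound.
So the article is *an*: That left us with an 11-dollar fee.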